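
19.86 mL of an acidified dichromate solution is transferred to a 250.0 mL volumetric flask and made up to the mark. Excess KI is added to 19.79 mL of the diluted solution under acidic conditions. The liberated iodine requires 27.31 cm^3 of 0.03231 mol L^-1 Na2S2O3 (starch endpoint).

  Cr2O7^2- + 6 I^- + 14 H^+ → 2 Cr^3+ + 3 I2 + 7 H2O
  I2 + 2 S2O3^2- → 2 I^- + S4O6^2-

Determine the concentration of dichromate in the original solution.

0.09355 mol/L

n(S2O3^2-) = 0.02731 × 0.03231 = 8.824 × 10^-4 mol
n(I2) = n(S2O3^2-)/2 = 4.412 × 10^-4 mol
From the 1:3 ratio, n(Cr2O7^2-) in the aliquot = 1/3 × 4.412 × 10^-4 = 1.471 × 10^-4 mol
[Cr2O7^2-]_dilute = 1.471 × 10^-4 / 0.01979 = 0.007431 mol/L
[Cr2O7^2-]_original = 0.007431 × 250.0/19.86 = 0.09355 mol/L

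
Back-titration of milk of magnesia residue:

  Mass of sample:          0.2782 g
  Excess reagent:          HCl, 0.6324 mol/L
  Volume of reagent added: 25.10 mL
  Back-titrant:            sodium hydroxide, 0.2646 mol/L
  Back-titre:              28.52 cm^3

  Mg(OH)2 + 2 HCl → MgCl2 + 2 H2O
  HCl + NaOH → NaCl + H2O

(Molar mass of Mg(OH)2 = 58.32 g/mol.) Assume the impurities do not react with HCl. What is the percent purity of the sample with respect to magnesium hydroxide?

n(HCl) added = 0.02510 × 0.6324 = 0.01587 mol
n(NaOH) used in back-titration = 0.02852 × 0.2646 = 7.546 × 10^-3 mol
n(HCl) left over = 7.546 × 10^-3 mol (1:1 ratio)
n(HCl) consumed by analyte = 0.01587 − 7.546 × 10^-3 = 8.327 × 10^-3 mol
From the 1:2 ratio, n(Mg(OH)2) = 1/2 × 8.327 × 10^-3 = 4.163 × 10^-3 mol
mass of Mg(OH)2 = 4.163 × 10^-3 × 58.32 = 0.2428 g
% Mg(OH)2 = 0.2428 / 0.2782 × 100 = 87.28 %

87.28 %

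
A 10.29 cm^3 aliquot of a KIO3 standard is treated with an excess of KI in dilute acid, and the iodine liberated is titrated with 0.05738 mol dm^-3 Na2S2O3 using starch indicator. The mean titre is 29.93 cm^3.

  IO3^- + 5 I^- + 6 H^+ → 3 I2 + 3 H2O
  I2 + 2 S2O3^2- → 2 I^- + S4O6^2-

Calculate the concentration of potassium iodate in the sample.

0.02782 mol/L

n(S2O3^2-) = 0.02993 × 0.05738 = 1.717 × 10^-3 mol
n(I2) = n(S2O3^2-)/2 = 8.587 × 10^-4 mol
From the 1:3 ratio, n(IO3^-) in the aliquot = 1/3 × 8.587 × 10^-4 = 2.862 × 10^-4 mol
[IO3^-] = 2.862 × 10^-4 / 0.01029 = 0.02782 mol/L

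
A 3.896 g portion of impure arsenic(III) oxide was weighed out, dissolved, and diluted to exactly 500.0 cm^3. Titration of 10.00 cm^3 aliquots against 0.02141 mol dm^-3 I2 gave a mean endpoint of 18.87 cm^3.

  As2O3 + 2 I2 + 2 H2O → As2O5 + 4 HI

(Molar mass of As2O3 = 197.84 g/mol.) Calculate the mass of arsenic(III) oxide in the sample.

n(I2) per titration = 0.01887 × 0.02141 = 4.040 × 10^-4 mol
From the 1:2 ratio, n(As2O3) in each aliquot = 1/2 × 4.040 × 10^-4 = 2.020 × 10^-4 mol
n(As2O3) in the whole flask = 2.020 × 10^-4 × 500.0/10.00 = 0.01010 mol
mass of As2O3 = 0.01010 × 197.84 = 1.998 g

1.998 g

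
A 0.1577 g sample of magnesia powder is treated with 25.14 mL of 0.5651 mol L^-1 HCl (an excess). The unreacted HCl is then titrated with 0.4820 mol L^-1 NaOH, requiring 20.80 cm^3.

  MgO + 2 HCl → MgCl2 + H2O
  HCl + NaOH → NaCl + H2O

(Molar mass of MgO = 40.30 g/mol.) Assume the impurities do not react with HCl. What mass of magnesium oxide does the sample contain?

0.08425 g

n(HCl) added = 0.02514 × 0.5651 = 0.01421 mol
n(NaOH) used in back-titration = 0.02080 × 0.4820 = 0.01003 mol
n(HCl) left over = 0.01003 mol (1:1 ratio)
n(HCl) consumed by analyte = 0.01421 − 0.01003 = 4.181 × 10^-3 mol
From the 1:2 ratio, n(MgO) = 1/2 × 4.181 × 10^-3 = 2.091 × 10^-3 mol
mass of MgO = 2.091 × 10^-3 × 40.30 = 0.08425 g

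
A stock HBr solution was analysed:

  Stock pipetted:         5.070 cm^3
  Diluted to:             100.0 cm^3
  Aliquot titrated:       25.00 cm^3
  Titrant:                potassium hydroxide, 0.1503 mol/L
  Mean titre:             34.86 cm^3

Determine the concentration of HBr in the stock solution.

HBr + KOH → KBr + H2O
n(KOH) = 0.03486 × 0.1503 = 5.239 × 10^-3 mol
n(HBr) in the aliquot = 5.239 × 10^-3 mol (1:1 ratio)
[HBr]_dilute = 5.239 × 10^-3 / 0.02500 = 0.2096 mol/L
Dilution factor = 100.0 / 5.070 = 19.72
[HBr]_stock = 0.2096 × 19.72 = 4.134 mol/L

4.134 mol/L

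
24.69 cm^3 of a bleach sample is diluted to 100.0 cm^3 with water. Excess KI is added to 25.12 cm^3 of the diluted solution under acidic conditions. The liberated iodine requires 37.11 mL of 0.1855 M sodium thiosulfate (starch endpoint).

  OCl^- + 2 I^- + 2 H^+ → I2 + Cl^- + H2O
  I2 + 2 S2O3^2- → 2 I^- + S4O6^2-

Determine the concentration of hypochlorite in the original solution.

0.5550 M

n(S2O3^2-) = 0.03711 × 0.1855 = 6.884 × 10^-3 mol
n(I2) = n(S2O3^2-)/2 = 3.442 × 10^-3 mol
n(OCl^-) in the aliquot = 3.442 × 10^-3 mol (1:1 ratio)
[OCl^-]_dilute = 3.442 × 10^-3 / 0.02512 = 0.1370 mol/L
[OCl^-]_original = 0.1370 × 100.0/24.69 = 0.5550 mol/L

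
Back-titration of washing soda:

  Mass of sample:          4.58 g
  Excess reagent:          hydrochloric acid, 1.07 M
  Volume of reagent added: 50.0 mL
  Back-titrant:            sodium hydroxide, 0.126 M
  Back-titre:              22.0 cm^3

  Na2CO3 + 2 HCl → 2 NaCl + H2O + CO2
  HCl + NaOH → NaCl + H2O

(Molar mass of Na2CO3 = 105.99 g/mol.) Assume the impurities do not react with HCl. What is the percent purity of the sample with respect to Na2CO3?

n(HCl) added = 0.0500 × 1.07 = 0.0535 mol
n(NaOH) used in back-titration = 0.0220 × 0.126 = 2.77 × 10^-3 mol
n(HCl) left over = 2.77 × 10^-3 mol (1:1 ratio)
n(HCl) consumed by analyte = 0.0535 − 2.77 × 10^-3 = 0.0507 mol
From the 1:2 ratio, n(Na2CO3) = 1/2 × 0.0507 = 0.0254 mol
mass of Na2CO3 = 0.0254 × 105.99 = 2.69 g
% Na2CO3 = 2.69 / 4.58 × 100 = 58.7 %

58.7 %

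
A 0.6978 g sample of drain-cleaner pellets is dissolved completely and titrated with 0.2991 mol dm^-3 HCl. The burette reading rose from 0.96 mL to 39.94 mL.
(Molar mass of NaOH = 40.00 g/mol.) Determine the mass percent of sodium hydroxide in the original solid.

66.83 %

NaOH + HCl → NaCl + H2O
n(HCl) = 0.03898 L × 0.2991 mol/L = 0.01166 mol
n(NaOH) = 0.01166 mol (1:1 ratio)
mass of NaOH = 0.01166 × 40.00 g/mol = 0.4664 g
% NaOH = 0.4664 / 0.6978 × 100 = 66.83 %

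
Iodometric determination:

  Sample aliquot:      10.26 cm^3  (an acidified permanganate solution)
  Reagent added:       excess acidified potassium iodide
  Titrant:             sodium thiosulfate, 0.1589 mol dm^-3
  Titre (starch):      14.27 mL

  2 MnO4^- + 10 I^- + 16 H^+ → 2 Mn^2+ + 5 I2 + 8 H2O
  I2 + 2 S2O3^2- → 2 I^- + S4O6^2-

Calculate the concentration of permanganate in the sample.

0.04420 mol/L

n(S2O3^2-) = 0.01427 × 0.1589 = 2.268 × 10^-3 mol
n(I2) = n(S2O3^2-)/2 = 1.134 × 10^-3 mol
From the 2:5 ratio, n(MnO4^-) in the aliquot = 2/5 × 1.134 × 10^-3 = 4.535 × 10^-4 mol
[MnO4^-] = 4.535 × 10^-4 / 0.01026 = 0.04420 mol/L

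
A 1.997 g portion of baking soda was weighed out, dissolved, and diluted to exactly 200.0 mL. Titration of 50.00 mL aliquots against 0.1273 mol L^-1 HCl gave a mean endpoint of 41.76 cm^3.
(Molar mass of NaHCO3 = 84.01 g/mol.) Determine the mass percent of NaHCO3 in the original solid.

89.45 %

NaHCO3 + HCl → NaCl + H2O + CO2
n(HCl) per titration = 0.04176 × 0.1273 = 5.316 × 10^-3 mol
n(NaHCO3) in each aliquot = 5.316 × 10^-3 mol (1:1 ratio)
n(NaHCO3) in the whole flask = 5.316 × 10^-3 × 200.0/50.00 = 0.02126 mol
mass of NaHCO3 = 0.02126 × 84.01 = 1.786 g
% NaHCO3 = 1.786 / 1.997 × 100 = 89.45 %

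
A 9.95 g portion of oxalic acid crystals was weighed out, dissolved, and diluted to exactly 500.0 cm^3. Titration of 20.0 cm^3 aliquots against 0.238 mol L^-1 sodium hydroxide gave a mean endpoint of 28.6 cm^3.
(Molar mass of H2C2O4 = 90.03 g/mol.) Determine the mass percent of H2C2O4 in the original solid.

H2C2O4 + 2 NaOH → Na2C2O4 + 2 H2O
n(NaOH) per titration = 0.0286 × 0.238 = 6.81 × 10^-3 mol
From the 1:2 ratio, n(H2C2O4) in each aliquot = 1/2 × 6.81 × 10^-3 = 3.40 × 10^-3 mol
n(H2C2O4) in the whole flask = 3.40 × 10^-3 × 500.0/20.0 = 0.0851 mol
mass of H2C2O4 = 0.0851 × 90.03 = 7.66 g
% H2C2O4 = 7.66 / 9.95 × 100 = 77.0 %

77.0 %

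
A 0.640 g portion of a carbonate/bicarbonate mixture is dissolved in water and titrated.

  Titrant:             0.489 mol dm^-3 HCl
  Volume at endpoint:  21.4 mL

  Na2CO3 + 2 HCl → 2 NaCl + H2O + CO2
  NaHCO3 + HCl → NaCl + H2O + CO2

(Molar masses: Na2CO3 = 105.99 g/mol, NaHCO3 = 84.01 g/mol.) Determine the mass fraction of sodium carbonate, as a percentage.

63.8 %

n(HCl) = 0.0214 × 0.489 = 0.0105 mol
Let x = n(Na2CO3), y = n(NaHCO3).
Titrant: 2x + 1y = 0.0105;  mass: 105.99x + 84.01y = 0.640
Solving, x = 3.86 × 10^-3 mol, y = 2.75 × 10^-3 mol
mass of Na2CO3 = 3.86 × 10^-3 × 105.99 = 0.409 g
% Na2CO3 = 0.409 / 0.640 × 100 = 63.8 %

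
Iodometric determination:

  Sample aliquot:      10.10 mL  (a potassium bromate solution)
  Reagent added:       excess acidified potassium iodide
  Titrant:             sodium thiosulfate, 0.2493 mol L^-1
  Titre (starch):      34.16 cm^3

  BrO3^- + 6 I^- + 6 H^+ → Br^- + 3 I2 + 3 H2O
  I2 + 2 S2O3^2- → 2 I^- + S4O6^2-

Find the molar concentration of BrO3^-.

n(S2O3^2-) = 0.03416 × 0.2493 = 8.516 × 10^-3 mol
n(I2) = n(S2O3^2-)/2 = 4.258 × 10^-3 mol
From the 1:3 ratio, n(BrO3^-) in the aliquot = 1/3 × 4.258 × 10^-3 = 1.419 × 10^-3 mol
[BrO3^-] = 1.419 × 10^-3 / 0.01010 = 0.1405 mol/L

0.1405 mol/L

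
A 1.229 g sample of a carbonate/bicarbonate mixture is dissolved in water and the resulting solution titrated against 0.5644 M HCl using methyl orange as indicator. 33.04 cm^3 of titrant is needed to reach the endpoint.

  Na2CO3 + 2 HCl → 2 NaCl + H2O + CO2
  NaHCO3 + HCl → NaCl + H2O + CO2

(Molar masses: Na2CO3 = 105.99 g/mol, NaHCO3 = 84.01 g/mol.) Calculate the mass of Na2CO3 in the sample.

n(HCl) = 0.03304 × 0.5644 = 0.01865 mol
Let x = n(Na2CO3), y = n(NaHCO3).
Titrant: 2x + 1y = 0.01865;  mass: 105.99x + 84.01y = 1.229
Solving, x = 5.443 × 10^-3 mol, y = 7.763 × 10^-3 mol
mass of Na2CO3 = 5.443 × 10^-3 × 105.99 = 0.5769 g

0.5769 g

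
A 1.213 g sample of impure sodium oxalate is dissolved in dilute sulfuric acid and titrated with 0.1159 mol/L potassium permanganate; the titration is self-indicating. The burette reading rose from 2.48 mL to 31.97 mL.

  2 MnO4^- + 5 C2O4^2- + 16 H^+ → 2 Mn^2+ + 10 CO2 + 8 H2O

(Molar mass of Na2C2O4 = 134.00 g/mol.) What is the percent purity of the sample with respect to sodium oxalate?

n(KMnO4) = 0.02949 L × 0.1159 mol/L = 3.418 × 10^-3 mol
From the 5:2 ratio, n(Na2C2O4) = 5/2 × 3.418 × 10^-3 = 8.545 × 10^-3 mol
mass of Na2C2O4 = 8.545 × 10^-3 × 134.00 g/mol = 1.145 g
% Na2C2O4 = 1.145 / 1.213 × 100 = 94.39 %

94.39 %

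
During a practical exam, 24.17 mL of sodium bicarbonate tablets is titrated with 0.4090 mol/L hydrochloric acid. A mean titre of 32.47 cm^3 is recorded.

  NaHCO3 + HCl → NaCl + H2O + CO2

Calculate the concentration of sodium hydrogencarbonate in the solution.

0.5495 mol/L

n(HCl) = 0.03247 L × 0.4090 mol/L = 0.01328 mol
n(NaHCO3) = 0.01328 mol (1:1 mole ratio)
[NaHCO3] = 0.01328 mol / 0.02417 L = 0.5495 mol/L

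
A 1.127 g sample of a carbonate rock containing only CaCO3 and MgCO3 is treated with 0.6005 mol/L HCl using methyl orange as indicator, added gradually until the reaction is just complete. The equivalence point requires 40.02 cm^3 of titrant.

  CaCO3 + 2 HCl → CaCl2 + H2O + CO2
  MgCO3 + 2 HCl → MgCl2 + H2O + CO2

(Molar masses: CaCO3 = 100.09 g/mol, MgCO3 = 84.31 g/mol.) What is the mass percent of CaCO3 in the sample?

n(HCl) = 0.04002 × 0.6005 = 0.02403 mol
Let x = n(CaCO3), y = n(MgCO3).
Titrant: 2x + 2y = 0.02403;  mass: 100.09x + 84.31y = 1.127
Solving, x = 7.220 × 10^-3 mol, y = 4.796 × 10^-3 mol
mass of CaCO3 = 7.220 × 10^-3 × 100.09 = 0.7226 g
% CaCO3 = 0.7226 / 1.127 × 100 = 64.12 %

64.12 %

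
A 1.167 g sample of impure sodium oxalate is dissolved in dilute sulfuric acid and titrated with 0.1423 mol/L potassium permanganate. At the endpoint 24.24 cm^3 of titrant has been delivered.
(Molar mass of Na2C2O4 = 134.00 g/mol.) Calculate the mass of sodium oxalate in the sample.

1.156 g

2 MnO4^- + 5 C2O4^2- + 16 H^+ → 2 Mn^2+ + 10 CO2 + 8 H2O
n(KMnO4) = 0.02424 L × 0.1423 mol/L = 3.449 × 10^-3 mol
From the 5:2 ratio, n(Na2C2O4) = 5/2 × 3.449 × 10^-3 = 8.623 × 10^-3 mol
mass of Na2C2O4 = 8.623 × 10^-3 × 134.00 g/mol = 1.156 g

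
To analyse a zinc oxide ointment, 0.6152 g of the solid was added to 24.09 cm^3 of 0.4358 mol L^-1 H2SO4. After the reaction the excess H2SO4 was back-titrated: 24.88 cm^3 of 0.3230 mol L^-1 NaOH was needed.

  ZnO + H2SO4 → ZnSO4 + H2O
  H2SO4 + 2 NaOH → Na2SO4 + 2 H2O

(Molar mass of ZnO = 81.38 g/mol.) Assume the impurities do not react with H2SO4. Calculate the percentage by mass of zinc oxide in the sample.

85.72 %

n(H2SO4) added = 0.02409 × 0.4358 = 0.01050 mol
n(NaOH) used in back-titration = 0.02488 × 0.3230 = 8.036 × 10^-3 mol
From the 1:2 ratio, n(H2SO4) left over = 1/2 × 8.036 × 10^-3 = 4.018 × 10^-3 mol
n(H2SO4) consumed by analyte = 0.01050 − 4.018 × 10^-3 = 6.480 × 10^-3 mol
n(ZnO) = 6.480 × 10^-3 mol (1:1 ratio)
mass of ZnO = 6.480 × 10^-3 × 81.38 = 0.5274 g
% ZnO = 0.5274 / 0.6152 × 100 = 85.72 %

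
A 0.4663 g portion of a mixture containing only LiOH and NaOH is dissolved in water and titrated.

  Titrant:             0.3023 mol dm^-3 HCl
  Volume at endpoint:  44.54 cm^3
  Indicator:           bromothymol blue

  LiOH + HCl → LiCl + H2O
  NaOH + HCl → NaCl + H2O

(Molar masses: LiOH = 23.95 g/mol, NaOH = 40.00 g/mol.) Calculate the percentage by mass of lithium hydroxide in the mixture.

n(HCl) = 0.04454 × 0.3023 = 0.01346 mol
Let x = n(LiOH), y = n(NaOH).
Titrant: 1x + 1y = 0.01346;  mass: 23.95x + 40.00y = 0.4663
Solving, x = 4.503 × 10^-3 mol, y = 8.961 × 10^-3 mol
mass of LiOH = 4.503 × 10^-3 × 23.95 = 0.1079 g
% LiOH = 0.1079 / 0.4663 × 100 = 23.13 %

23.13 %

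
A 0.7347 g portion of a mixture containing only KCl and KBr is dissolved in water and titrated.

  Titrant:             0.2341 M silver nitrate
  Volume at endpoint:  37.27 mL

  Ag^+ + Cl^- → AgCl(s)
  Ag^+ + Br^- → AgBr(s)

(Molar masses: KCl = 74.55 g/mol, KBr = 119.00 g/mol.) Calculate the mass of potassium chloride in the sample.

n(AgNO3) = 0.03727 × 0.2341 = 8.725 × 10^-3 mol
Let x = n(KCl), y = n(KBr).
Titrant: 1x + 1y = 8.725 × 10^-3;  mass: 74.55x + 119.00y = 0.7347
Solving, x = 6.829 × 10^-3 mol, y = 1.896 × 10^-3 mol
mass of KCl = 6.829 × 10^-3 × 74.55 = 0.5091 g

0.5091 g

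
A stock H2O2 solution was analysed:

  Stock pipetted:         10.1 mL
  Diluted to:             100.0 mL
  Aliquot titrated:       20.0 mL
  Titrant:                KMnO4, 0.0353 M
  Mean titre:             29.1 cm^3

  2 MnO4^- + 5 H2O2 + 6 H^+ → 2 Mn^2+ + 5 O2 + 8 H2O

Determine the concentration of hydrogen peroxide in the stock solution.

1.27 M

n(KMnO4) = 0.0291 × 0.0353 = 1.03 × 10^-3 mol
From the 5:2 ratio, n(H2O2) in the aliquot = 5/2 × 1.03 × 10^-3 = 2.57 × 10^-3 mol
[H2O2]_dilute = 2.57 × 10^-3 / 0.0200 = 0.128 mol/L
Dilution factor = 100.0 / 10.1 = 9.901
[H2O2]_stock = 0.128 × 9.901 = 1.27 mol/L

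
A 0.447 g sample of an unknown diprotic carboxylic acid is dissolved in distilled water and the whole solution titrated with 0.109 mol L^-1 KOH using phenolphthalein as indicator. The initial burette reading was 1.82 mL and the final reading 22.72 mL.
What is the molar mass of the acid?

n(KOH) = 0.0209 L × 0.109 mol/L = 2.28 × 10^-3 mol
From the 1:2 ratio, n(H2A) = 1/2 × 2.28 × 10^-3 = 1.14 × 10^-3 mol
M = m / n = 0.447 g / 1.14 × 10^-3 mol = 392 g/mol

392 g/mol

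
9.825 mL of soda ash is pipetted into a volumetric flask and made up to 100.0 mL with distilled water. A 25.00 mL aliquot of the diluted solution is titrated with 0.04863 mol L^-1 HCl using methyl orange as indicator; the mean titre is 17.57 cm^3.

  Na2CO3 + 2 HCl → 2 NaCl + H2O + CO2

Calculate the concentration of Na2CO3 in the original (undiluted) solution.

n(HCl) = 0.01757 × 0.04863 = 8.544 × 10^-4 mol
From the 1:2 ratio, n(Na2CO3) in the aliquot = 1/2 × 8.544 × 10^-4 = 4.272 × 10^-4 mol
[Na2CO3]_dilute = 4.272 × 10^-4 / 0.02500 = 0.01709 mol/L
Dilution factor = 100.0 / 9.825 = 10.18
[Na2CO3]_stock = 0.01709 × 10.18 = 0.1739 mol/L

0.1739 mol/L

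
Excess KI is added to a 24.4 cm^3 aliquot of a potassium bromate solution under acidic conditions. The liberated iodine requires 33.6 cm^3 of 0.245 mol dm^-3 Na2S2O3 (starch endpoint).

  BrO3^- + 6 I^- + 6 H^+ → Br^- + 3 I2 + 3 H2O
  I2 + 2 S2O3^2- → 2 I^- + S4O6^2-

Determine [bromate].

n(S2O3^2-) = 0.0336 × 0.245 = 8.23 × 10^-3 mol
n(I2) = n(S2O3^2-)/2 = 4.12 × 10^-3 mol
From the 1:3 ratio, n(BrO3^-) in the aliquot = 1/3 × 4.12 × 10^-3 = 1.37 × 10^-3 mol
[BrO3^-] = 1.37 × 10^-3 / 0.0244 = 0.0562 mol/L

0.0562 mol/L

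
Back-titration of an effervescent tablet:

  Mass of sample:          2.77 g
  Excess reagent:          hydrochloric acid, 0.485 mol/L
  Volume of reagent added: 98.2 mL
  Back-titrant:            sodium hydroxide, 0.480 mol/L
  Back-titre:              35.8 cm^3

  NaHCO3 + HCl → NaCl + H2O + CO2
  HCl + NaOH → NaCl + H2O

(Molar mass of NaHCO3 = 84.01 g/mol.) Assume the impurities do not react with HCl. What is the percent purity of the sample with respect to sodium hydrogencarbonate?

n(HCl) added = 0.0982 × 0.485 = 0.0476 mol
n(NaOH) used in back-titration = 0.0358 × 0.480 = 0.0172 mol
n(HCl) left over = 0.0172 mol (1:1 ratio)
n(HCl) consumed by analyte = 0.0476 − 0.0172 = 0.0304 mol
n(NaHCO3) = 0.0304 mol (1:1 ratio)
mass of NaHCO3 = 0.0304 × 84.01 = 2.56 g
% NaHCO3 = 2.56 / 2.77 × 100 = 92.3 %

92.3 %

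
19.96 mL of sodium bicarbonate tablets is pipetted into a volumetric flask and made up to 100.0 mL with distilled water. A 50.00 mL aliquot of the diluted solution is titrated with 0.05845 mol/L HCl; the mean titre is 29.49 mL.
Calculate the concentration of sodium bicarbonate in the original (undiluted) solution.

0.1727 mol/L

NaHCO3 + HCl → NaCl + H2O + CO2
n(HCl) = 0.02949 × 0.05845 = 1.724 × 10^-3 mol
n(NaHCO3) in the aliquot = 1.724 × 10^-3 mol (1:1 ratio)
[NaHCO3]_dilute = 1.724 × 10^-3 / 0.05000 = 0.03447 mol/L
Dilution factor = 100.0 / 19.96 = 5.010
[NaHCO3]_stock = 0.03447 × 5.010 = 0.1727 mol/L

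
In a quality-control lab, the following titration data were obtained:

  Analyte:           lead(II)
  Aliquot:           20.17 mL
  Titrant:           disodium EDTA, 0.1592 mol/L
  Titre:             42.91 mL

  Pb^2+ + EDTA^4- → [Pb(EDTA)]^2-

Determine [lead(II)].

n(EDTA) = 0.04291 L × 0.1592 mol/L = 6.831 × 10^-3 mol
n(Pb2+) = 6.831 × 10^-3 mol (1:1 mole ratio)
[Pb2+] = 6.831 × 10^-3 mol / 0.02017 L = 0.3387 mol/L

0.3387 mol/L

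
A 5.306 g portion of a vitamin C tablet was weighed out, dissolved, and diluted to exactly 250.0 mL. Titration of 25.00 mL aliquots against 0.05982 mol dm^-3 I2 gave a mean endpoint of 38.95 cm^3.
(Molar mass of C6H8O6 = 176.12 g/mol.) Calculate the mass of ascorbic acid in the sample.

4.104 g

C6H8O6 + I2 → C6H6O6 + 2 HI
n(I2) per titration = 0.03895 × 0.05982 = 2.330 × 10^-3 mol
n(C6H8O6) in each aliquot = 2.330 × 10^-3 mol (1:1 ratio)
n(C6H8O6) in the whole flask = 2.330 × 10^-3 × 250.0/25.00 = 0.02330 mol
mass of C6H8O6 = 0.02330 × 176.12 = 4.104 g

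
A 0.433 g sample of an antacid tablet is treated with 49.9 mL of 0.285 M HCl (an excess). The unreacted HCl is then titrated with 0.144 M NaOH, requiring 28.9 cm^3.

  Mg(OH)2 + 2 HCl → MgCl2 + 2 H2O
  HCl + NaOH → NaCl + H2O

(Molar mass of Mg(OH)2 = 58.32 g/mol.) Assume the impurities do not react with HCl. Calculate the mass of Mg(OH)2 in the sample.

n(HCl) added = 0.0499 × 0.285 = 0.0142 mol
n(NaOH) used in back-titration = 0.0289 × 0.144 = 4.16 × 10^-3 mol
n(HCl) left over = 4.16 × 10^-3 mol (1:1 ratio)
n(HCl) consumed by analyte = 0.0142 − 4.16 × 10^-3 = 0.0101 mol
From the 1:2 ratio, n(Mg(OH)2) = 1/2 × 0.0101 = 5.03 × 10^-3 mol
mass of Mg(OH)2 = 5.03 × 10^-3 × 58.32 = 0.293 g

0.293 g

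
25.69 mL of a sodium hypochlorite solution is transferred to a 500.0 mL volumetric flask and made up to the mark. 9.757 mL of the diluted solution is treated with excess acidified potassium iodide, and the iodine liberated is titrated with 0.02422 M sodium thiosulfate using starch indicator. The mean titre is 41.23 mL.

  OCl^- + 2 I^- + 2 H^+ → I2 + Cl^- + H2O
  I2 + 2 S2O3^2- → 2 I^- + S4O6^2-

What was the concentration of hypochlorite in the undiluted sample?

n(S2O3^2-) = 0.04123 × 0.02422 = 9.986 × 10^-4 mol
n(I2) = n(S2O3^2-)/2 = 4.993 × 10^-4 mol
n(OCl^-) in the aliquot = 4.993 × 10^-4 mol (1:1 ratio)
[OCl^-]_dilute = 4.993 × 10^-4 / 0.009757 = 0.05117 mol/L
[OCl^-]_original = 0.05117 × 500.0/25.69 = 0.9960 mol/L

0.9960 M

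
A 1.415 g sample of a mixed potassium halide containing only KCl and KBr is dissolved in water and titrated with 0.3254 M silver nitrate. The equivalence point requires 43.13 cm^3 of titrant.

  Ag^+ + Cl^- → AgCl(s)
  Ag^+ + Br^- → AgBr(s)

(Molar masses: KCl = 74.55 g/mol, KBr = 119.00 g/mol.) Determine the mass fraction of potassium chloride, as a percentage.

n(AgNO3) = 0.04313 × 0.3254 = 0.01403 mol
Let x = n(KCl), y = n(KBr).
Titrant: 1x + 1y = 0.01403;  mass: 74.55x + 119.00y = 1.415
Solving, x = 5.739 × 10^-3 mol, y = 8.295 × 10^-3 mol
mass of KCl = 5.739 × 10^-3 × 74.55 = 0.4279 g
% KCl = 0.4279 / 1.415 × 100 = 30.24 %

30.24 %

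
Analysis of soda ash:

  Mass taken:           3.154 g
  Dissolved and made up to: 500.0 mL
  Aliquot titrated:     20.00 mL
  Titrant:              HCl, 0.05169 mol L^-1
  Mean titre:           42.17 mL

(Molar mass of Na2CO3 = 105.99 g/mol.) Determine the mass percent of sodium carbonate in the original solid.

91.56 %

Na2CO3 + 2 HCl → 2 NaCl + H2O + CO2
n(HCl) per titration = 0.04217 × 0.05169 = 2.180 × 10^-3 mol
From the 1:2 ratio, n(Na2CO3) in each aliquot = 1/2 × 2.180 × 10^-3 = 1.090 × 10^-3 mol
n(Na2CO3) in the whole flask = 1.090 × 10^-3 × 500.0/20.00 = 0.02725 mol
mass of Na2CO3 = 0.02725 × 105.99 = 2.888 g
% Na2CO3 = 2.888 / 3.154 × 100 = 91.56 %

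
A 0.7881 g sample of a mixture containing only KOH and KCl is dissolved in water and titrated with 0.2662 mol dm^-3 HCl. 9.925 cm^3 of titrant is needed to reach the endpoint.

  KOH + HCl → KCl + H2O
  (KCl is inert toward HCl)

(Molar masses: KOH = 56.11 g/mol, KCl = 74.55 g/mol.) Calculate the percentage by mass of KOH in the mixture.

18.81 %

n(HCl) = 0.009925 × 0.2662 = 2.642 × 10^-3 mol
Let x = n(KOH), y = n(KCl).
Titrant: 1x = 2.642 × 10^-3;  mass: 56.11x + 74.55y = 0.7881
Solving, x = 2.642 × 10^-3 mol, y = 8.583 × 10^-3 mol
mass of KOH = 2.642 × 10^-3 × 56.11 = 0.1482 g
% KOH = 0.1482 / 0.7881 × 100 = 18.81 %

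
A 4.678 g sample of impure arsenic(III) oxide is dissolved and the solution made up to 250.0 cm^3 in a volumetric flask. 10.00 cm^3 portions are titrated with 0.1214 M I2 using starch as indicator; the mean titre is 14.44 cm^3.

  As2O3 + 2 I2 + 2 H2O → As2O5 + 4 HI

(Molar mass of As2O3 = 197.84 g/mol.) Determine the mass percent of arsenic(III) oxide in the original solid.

92.67 %

n(I2) per titration = 0.01444 × 0.1214 = 1.753 × 10^-3 mol
From the 1:2 ratio, n(As2O3) in each aliquot = 1/2 × 1.753 × 10^-3 = 8.765 × 10^-4 mol
n(As2O3) in the whole flask = 8.765 × 10^-4 × 250.0/10.00 = 0.02191 mol
mass of As2O3 = 0.02191 × 197.84 = 4.335 g
% As2O3 = 4.335 / 4.678 × 100 = 92.67 %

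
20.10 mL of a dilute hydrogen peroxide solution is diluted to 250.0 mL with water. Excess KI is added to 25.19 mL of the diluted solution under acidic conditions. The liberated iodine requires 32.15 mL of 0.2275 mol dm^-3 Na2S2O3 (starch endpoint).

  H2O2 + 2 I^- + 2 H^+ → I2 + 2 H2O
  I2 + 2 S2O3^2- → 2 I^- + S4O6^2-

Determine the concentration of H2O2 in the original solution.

1.806 mol/L

n(S2O3^2-) = 0.03215 × 0.2275 = 7.314 × 10^-3 mol
n(I2) = n(S2O3^2-)/2 = 3.657 × 10^-3 mol
n(H2O2) in the aliquot = 3.657 × 10^-3 mol (1:1 ratio)
[H2O2]_dilute = 3.657 × 10^-3 / 0.02519 = 0.1452 mol/L
[H2O2]_original = 0.1452 × 250.0/20.10 = 1.806 mol/L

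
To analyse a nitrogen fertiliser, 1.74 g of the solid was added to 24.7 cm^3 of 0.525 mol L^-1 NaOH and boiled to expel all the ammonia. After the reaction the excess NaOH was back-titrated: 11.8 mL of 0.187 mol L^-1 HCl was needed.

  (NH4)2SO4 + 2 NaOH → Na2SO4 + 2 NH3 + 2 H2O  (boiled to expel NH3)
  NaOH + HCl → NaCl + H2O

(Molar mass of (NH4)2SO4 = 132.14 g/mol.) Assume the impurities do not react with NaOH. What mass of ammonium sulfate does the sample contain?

0.711 g

n(NaOH) added = 0.0247 × 0.525 = 0.0130 mol
n(HCl) used in back-titration = 0.0118 × 0.187 = 2.21 × 10^-3 mol
n(NaOH) left over = 2.21 × 10^-3 mol (1:1 ratio)
n(NaOH) consumed by analyte = 0.0130 − 2.21 × 10^-3 = 0.0108 mol
From the 1:2 ratio, n((NH4)2SO4) = 1/2 × 0.0108 = 5.38 × 10^-3 mol
mass of (NH4)2SO4 = 5.38 × 10^-3 × 132.14 = 0.711 g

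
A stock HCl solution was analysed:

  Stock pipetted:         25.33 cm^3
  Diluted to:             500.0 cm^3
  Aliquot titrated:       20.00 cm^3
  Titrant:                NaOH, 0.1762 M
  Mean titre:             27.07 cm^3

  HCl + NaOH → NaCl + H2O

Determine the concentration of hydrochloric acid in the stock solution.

n(NaOH) = 0.02707 × 0.1762 = 4.770 × 10^-3 mol
n(HCl) in the aliquot = 4.770 × 10^-3 mol (1:1 ratio)
[HCl]_dilute = 4.770 × 10^-3 / 0.02000 = 0.2385 mol/L
Dilution factor = 500.0 / 25.33 = 19.74
[HCl]_stock = 0.2385 × 19.74 = 4.708 mol/L

4.708 M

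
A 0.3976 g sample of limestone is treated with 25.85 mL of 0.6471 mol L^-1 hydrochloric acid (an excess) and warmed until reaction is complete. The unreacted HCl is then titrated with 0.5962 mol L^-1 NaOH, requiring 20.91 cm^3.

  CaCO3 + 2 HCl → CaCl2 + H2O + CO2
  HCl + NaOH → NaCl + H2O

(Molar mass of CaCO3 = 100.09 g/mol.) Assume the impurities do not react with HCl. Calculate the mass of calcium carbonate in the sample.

n(HCl) added = 0.02585 × 0.6471 = 0.01673 mol
n(NaOH) used in back-titration = 0.02091 × 0.5962 = 0.01247 mol
n(HCl) left over = 0.01247 mol (1:1 ratio)
n(HCl) consumed by analyte = 0.01673 − 0.01247 = 4.261 × 10^-3 mol
From the 1:2 ratio, n(CaCO3) = 1/2 × 4.261 × 10^-3 = 2.130 × 10^-3 mol
mass of CaCO3 = 2.130 × 10^-3 × 100.09 = 0.2132 g

0.2132 g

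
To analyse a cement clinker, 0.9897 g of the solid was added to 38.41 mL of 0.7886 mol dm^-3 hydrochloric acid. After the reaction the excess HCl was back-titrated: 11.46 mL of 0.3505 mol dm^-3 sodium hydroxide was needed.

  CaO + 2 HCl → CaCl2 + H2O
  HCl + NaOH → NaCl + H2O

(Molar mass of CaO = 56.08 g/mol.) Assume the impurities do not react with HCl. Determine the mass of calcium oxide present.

n(HCl) added = 0.03841 × 0.7886 = 0.03029 mol
n(NaOH) used in back-titration = 0.01146 × 0.3505 = 4.017 × 10^-3 mol
n(HCl) left over = 4.017 × 10^-3 mol (1:1 ratio)
n(HCl) consumed by analyte = 0.03029 − 4.017 × 10^-3 = 0.02627 mol
From the 1:2 ratio, n(CaO) = 1/2 × 0.02627 = 0.01314 mol
mass of CaO = 0.01314 × 56.08 = 0.7367 g

0.7367 g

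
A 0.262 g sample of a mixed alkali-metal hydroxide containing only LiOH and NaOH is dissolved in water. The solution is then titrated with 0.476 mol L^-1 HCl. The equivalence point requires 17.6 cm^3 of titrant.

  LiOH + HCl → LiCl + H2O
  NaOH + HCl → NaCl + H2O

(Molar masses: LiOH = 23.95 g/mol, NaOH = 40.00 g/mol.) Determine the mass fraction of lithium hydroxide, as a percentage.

41.6 %

n(HCl) = 0.0176 × 0.476 = 8.38 × 10^-3 mol
Let x = n(LiOH), y = n(NaOH).
Titrant: 1x + 1y = 8.38 × 10^-3;  mass: 23.95x + 40.00y = 0.262
Solving, x = 4.55 × 10^-3 mol, y = 3.82 × 10^-3 mol
mass of LiOH = 4.55 × 10^-3 × 23.95 = 0.109 g
% LiOH = 0.109 / 0.262 × 100 = 41.6 %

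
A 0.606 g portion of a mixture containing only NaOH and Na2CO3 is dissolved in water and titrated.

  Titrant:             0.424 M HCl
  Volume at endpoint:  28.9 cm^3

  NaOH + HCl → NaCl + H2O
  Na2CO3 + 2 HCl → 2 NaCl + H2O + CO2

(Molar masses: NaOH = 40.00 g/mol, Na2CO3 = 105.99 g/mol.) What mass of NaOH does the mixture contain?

n(HCl) = 0.0289 × 0.424 = 0.0123 mol
Let x = n(NaOH), y = n(Na2CO3).
Titrant: 1x + 2y = 0.0123;  mass: 40.00x + 105.99y = 0.606
Solving, x = 3.34 × 10^-3 mol, y = 4.46 × 10^-3 mol
mass of NaOH = 3.34 × 10^-3 × 40.00 = 0.134 g

0.134 g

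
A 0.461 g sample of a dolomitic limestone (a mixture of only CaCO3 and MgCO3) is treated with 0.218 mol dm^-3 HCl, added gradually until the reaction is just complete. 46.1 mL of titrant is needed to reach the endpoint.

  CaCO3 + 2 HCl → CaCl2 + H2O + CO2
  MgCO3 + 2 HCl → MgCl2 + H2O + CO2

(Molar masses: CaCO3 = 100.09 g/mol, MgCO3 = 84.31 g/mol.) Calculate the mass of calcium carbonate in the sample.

n(HCl) = 0.0461 × 0.218 = 0.0100 mol
Let x = n(CaCO3), y = n(MgCO3).
Titrant: 2x + 2y = 0.0100;  mass: 100.09x + 84.31y = 0.461
Solving, x = 2.37 × 10^-3 mol, y = 2.66 × 10^-3 mol
mass of CaCO3 = 2.37 × 10^-3 × 100.09 = 0.237 g

0.237 g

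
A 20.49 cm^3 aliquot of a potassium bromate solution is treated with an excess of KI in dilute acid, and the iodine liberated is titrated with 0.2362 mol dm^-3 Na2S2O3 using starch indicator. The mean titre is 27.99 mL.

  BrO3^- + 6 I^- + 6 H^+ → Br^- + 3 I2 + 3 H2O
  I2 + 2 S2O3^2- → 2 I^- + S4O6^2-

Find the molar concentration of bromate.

0.05378 mol/L

n(S2O3^2-) = 0.02799 × 0.2362 = 6.611 × 10^-3 mol
n(I2) = n(S2O3^2-)/2 = 3.306 × 10^-3 mol
From the 1:3 ratio, n(BrO3^-) in the aliquot = 1/3 × 3.306 × 10^-3 = 1.102 × 10^-3 mol
[BrO3^-] = 1.102 × 10^-3 / 0.02049 = 0.05378 mol/L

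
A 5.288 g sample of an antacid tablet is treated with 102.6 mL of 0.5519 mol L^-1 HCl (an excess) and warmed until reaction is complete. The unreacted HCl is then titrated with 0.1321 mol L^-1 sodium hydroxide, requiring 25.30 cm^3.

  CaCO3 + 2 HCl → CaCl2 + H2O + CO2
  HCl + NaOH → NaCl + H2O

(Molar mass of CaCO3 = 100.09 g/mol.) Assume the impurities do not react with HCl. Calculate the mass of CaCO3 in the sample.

n(HCl) added = 0.1026 × 0.5519 = 0.05662 mol
n(NaOH) used in back-titration = 0.02530 × 0.1321 = 3.342 × 10^-3 mol
n(HCl) left over = 3.342 × 10^-3 mol (1:1 ratio)
n(HCl) consumed by analyte = 0.05662 − 3.342 × 10^-3 = 0.05328 mol
From the 1:2 ratio, n(CaCO3) = 1/2 × 0.05328 = 0.02664 mol
mass of CaCO3 = 0.02664 × 100.09 = 2.667 g

2.667 g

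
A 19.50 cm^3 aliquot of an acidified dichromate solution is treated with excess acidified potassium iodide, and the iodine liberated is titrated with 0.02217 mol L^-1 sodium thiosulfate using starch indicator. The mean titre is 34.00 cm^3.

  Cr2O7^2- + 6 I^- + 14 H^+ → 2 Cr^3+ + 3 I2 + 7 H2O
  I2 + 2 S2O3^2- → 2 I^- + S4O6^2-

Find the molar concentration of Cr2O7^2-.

n(S2O3^2-) = 0.03400 × 0.02217 = 7.538 × 10^-4 mol
n(I2) = n(S2O3^2-)/2 = 3.769 × 10^-4 mol
From the 1:3 ratio, n(Cr2O7^2-) in the aliquot = 1/3 × 3.769 × 10^-4 = 1.256 × 10^-4 mol
[Cr2O7^2-] = 1.256 × 10^-4 / 0.01950 = 0.006443 mol/L

0.006443 mol/L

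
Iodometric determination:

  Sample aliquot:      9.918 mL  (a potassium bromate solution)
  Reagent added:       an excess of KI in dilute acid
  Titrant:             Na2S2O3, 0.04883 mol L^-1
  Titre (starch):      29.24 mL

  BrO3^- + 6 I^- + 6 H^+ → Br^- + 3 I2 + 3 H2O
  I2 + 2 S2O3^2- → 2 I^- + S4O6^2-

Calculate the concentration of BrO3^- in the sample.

n(S2O3^2-) = 0.02924 × 0.04883 = 1.428 × 10^-3 mol
n(I2) = n(S2O3^2-)/2 = 7.139 × 10^-4 mol
From the 1:3 ratio, n(BrO3^-) in the aliquot = 1/3 × 7.139 × 10^-4 = 2.380 × 10^-4 mol
[BrO3^-] = 2.380 × 10^-4 / 0.009918 = 0.02399 mol/L

0.02399 mol/L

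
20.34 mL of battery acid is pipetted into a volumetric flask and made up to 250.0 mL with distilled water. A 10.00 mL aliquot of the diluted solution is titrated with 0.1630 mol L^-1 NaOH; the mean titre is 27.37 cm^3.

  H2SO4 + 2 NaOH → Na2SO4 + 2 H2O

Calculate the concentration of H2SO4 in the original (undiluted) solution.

2.742 mol/L

n(NaOH) = 0.02737 × 0.1630 = 4.461 × 10^-3 mol
From the 1:2 ratio, n(H2SO4) in the aliquot = 1/2 × 4.461 × 10^-3 = 2.231 × 10^-3 mol
[H2SO4]_dilute = 2.231 × 10^-3 / 0.01000 = 0.2231 mol/L
Dilution factor = 250.0 / 20.34 = 12.29
[H2SO4]_stock = 0.2231 × 12.29 = 2.742 mol/L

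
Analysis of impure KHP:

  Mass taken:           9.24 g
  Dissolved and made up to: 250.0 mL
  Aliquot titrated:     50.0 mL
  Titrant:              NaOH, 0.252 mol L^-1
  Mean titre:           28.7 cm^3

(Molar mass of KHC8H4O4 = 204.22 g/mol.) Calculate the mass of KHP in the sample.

7.39 g

KHC8H4O4 + NaOH → KNaC8H4O4 + H2O
n(NaOH) per titration = 0.0287 × 0.252 = 7.23 × 10^-3 mol
n(KHC8H4O4) in each aliquot = 7.23 × 10^-3 mol (1:1 ratio)
n(KHC8H4O4) in the whole flask = 7.23 × 10^-3 × 250.0/50.0 = 0.0362 mol
mass of KHC8H4O4 = 0.0362 × 204.22 = 7.39 g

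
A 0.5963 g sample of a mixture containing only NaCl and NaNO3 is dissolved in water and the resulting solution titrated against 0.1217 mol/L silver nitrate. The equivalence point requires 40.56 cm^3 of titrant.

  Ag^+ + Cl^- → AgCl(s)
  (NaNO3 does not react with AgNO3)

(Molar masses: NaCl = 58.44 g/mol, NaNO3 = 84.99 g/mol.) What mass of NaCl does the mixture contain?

0.2885 g

n(AgNO3) = 0.04056 × 0.1217 = 4.936 × 10^-3 mol
Let x = n(NaCl), y = n(NaNO3).
Titrant: 1x = 4.936 × 10^-3;  mass: 58.44x + 84.99y = 0.5963
Solving, x = 4.936 × 10^-3 mol, y = 3.622 × 10^-3 mol
mass of NaCl = 4.936 × 10^-3 × 58.44 = 0.2885 g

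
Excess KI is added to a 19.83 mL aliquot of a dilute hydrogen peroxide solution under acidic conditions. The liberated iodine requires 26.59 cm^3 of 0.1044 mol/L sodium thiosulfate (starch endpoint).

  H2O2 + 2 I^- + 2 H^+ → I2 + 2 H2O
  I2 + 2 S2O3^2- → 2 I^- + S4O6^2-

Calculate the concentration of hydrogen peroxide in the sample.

0.06999 mol/L

n(S2O3^2-) = 0.02659 × 0.1044 = 2.776 × 10^-3 mol
n(I2) = n(S2O3^2-)/2 = 1.388 × 10^-3 mol
n(H2O2) in the aliquot = 1.388 × 10^-3 mol (1:1 ratio)
[H2O2] = 1.388 × 10^-3 / 0.01983 = 0.06999 mol/L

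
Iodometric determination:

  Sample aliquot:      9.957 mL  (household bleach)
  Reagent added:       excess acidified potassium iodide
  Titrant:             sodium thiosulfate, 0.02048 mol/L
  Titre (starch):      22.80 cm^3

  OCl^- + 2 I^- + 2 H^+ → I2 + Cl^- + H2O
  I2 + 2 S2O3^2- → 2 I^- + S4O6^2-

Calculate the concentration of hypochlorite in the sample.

0.02345 mol/L

n(S2O3^2-) = 0.02280 × 0.02048 = 4.669 × 10^-4 mol
n(I2) = n(S2O3^2-)/2 = 2.335 × 10^-4 mol
n(OCl^-) in the aliquot = 2.335 × 10^-4 mol (1:1 ratio)
[OCl^-] = 2.335 × 10^-4 / 0.009957 = 0.02345 mol/L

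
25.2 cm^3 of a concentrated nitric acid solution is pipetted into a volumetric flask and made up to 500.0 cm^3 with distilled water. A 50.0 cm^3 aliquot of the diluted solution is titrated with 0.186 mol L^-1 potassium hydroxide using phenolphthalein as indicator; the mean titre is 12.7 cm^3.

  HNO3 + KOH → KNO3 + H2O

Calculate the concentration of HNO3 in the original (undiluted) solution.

0.937 mol/L

n(KOH) = 0.0127 × 0.186 = 2.36 × 10^-3 mol
n(HNO3) in the aliquot = 2.36 × 10^-3 mol (1:1 ratio)
[HNO3]_dilute = 2.36 × 10^-3 / 0.0500 = 0.0472 mol/L
Dilution factor = 500.0 / 25.2 = 19.84
[HNO3]_stock = 0.0472 × 19.84 = 0.937 mol/L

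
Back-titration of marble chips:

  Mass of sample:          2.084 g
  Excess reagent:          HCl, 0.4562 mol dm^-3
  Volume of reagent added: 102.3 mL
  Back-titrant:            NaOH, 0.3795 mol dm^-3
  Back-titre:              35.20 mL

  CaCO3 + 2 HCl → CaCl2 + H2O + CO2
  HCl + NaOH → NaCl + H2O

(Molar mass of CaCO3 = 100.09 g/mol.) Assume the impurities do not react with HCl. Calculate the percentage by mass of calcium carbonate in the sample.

79.99 %

n(HCl) added = 0.1023 × 0.4562 = 0.04667 mol
n(NaOH) used in back-titration = 0.03520 × 0.3795 = 0.01336 mol
n(HCl) left over = 0.01336 mol (1:1 ratio)
n(HCl) consumed by analyte = 0.04667 − 0.01336 = 0.03331 mol
From the 1:2 ratio, n(CaCO3) = 1/2 × 0.03331 = 0.01666 mol
mass of CaCO3 = 0.01666 × 100.09 = 1.667 g
% CaCO3 = 1.667 / 2.084 × 100 = 79.99 %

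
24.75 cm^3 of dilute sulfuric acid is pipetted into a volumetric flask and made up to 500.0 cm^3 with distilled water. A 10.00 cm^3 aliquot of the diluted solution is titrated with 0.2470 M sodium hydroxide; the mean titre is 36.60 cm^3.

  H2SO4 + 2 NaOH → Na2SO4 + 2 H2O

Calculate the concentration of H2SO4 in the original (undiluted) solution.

n(NaOH) = 0.03660 × 0.2470 = 9.040 × 10^-3 mol
From the 1:2 ratio, n(H2SO4) in the aliquot = 1/2 × 9.040 × 10^-3 = 4.520 × 10^-3 mol
[H2SO4]_dilute = 4.520 × 10^-3 / 0.01000 = 0.4520 mol/L
Dilution factor = 500.0 / 24.75 = 20.20
[H2SO4]_stock = 0.4520 × 20.20 = 9.132 mol/L

9.132 M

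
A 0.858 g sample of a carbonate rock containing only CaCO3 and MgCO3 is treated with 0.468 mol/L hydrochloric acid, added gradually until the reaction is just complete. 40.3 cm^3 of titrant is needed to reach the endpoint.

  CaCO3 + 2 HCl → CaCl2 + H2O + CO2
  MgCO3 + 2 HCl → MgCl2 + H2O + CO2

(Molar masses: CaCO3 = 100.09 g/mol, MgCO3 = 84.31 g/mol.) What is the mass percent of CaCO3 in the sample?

46.5 %

n(HCl) = 0.0403 × 0.468 = 0.0189 mol
Let x = n(CaCO3), y = n(MgCO3).
Titrant: 2x + 2y = 0.0189;  mass: 100.09x + 84.31y = 0.858
Solving, x = 3.99 × 10^-3 mol, y = 5.44 × 10^-3 mol
mass of CaCO3 = 3.99 × 10^-3 × 100.09 = 0.399 g
% CaCO3 = 0.399 / 0.858 × 100 = 46.5 %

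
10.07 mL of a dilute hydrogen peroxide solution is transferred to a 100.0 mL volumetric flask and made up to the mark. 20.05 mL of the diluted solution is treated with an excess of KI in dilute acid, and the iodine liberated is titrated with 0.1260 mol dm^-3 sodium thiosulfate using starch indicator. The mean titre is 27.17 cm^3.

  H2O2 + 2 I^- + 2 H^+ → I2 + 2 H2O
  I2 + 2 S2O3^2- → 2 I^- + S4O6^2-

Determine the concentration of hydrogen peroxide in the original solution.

0.8478 mol/L

n(S2O3^2-) = 0.02717 × 0.1260 = 3.423 × 10^-3 mol
n(I2) = n(S2O3^2-)/2 = 1.712 × 10^-3 mol
n(H2O2) in the aliquot = 1.712 × 10^-3 mol (1:1 ratio)
[H2O2]_dilute = 1.712 × 10^-3 / 0.02005 = 0.08537 mol/L
[H2O2]_original = 0.08537 × 100.0/10.07 = 0.8478 mol/L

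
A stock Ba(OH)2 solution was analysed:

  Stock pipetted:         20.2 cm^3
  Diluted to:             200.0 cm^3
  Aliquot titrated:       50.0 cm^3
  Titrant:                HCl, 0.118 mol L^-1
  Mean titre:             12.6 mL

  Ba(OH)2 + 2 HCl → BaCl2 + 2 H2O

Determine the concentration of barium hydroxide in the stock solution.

0.147 mol/L

n(HCl) = 0.0126 × 0.118 = 1.49 × 10^-3 mol
From the 1:2 ratio, n(Ba(OH)2) in the aliquot = 1/2 × 1.49 × 10^-3 = 7.43 × 10^-4 mol
[Ba(OH)2]_dilute = 7.43 × 10^-4 / 0.0500 = 0.0149 mol/L
Dilution factor = 200.0 / 20.2 = 9.901
[Ba(OH)2]_stock = 0.0149 × 9.901 = 0.147 mol/L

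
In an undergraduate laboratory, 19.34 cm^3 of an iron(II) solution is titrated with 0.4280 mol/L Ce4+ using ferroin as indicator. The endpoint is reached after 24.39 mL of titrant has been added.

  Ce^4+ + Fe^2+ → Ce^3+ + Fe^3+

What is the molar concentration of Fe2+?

n(Ce4+) = 0.02439 L × 0.4280 mol/L = 0.01044 mol
n(Fe2+) = 0.01044 mol (1:1 mole ratio)
[Fe2+] = 0.01044 mol / 0.01934 L = 0.5398 mol/L

0.5398 mol/L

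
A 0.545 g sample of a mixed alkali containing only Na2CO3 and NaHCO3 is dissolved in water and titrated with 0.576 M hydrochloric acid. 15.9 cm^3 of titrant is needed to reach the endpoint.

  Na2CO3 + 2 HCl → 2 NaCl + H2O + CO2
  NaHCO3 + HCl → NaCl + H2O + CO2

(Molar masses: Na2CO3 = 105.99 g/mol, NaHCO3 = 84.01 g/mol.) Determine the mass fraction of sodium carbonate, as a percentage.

70.4 %

n(HCl) = 0.0159 × 0.576 = 9.16 × 10^-3 mol
Let x = n(Na2CO3), y = n(NaHCO3).
Titrant: 2x + 1y = 9.16 × 10^-3;  mass: 105.99x + 84.01y = 0.545
Solving, x = 3.62 × 10^-3 mol, y = 1.92 × 10^-3 mol
mass of Na2CO3 = 3.62 × 10^-3 × 105.99 = 0.383 g
% Na2CO3 = 0.383 / 0.545 × 100 = 70.4 %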